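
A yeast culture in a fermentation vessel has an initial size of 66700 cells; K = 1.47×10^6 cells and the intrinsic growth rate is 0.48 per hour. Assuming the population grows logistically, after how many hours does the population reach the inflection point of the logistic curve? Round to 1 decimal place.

6.3 hours

Logistic growth is fastest at N = K/2 = 735000.
A = (K − N₀)/N₀ = 21.039. Set K/(1 + A·e^(−rt)) = K/2 → A·e^(−rt) = 1.
e^(−0.48t) = 1/21.039 = 0.0475308, so t = ln(21.039)/0.48 = 3.0464/0.48 = 6.3466.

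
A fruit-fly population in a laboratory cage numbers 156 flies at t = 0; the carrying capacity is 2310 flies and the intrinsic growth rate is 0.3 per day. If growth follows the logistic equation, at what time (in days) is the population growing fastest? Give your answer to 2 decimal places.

8.75 days

Logistic growth is fastest at N = K/2 = 1155.
A = (K − N₀)/N₀ = 13.808. Set K/(1 + A·e^(−rt)) = K/2 → A·e^(−rt) = 1.
e^(−0.3t) = 1/13.808 = 0.0724234, so t = ln(13.808)/0.3 = 2.6252/0.3 = 8.7508.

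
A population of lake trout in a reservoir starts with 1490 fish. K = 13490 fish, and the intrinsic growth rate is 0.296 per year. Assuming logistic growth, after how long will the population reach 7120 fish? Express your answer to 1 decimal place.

A = (K − N₀)/N₀ = (13490 − 1490)/1490 = 8.0537.
Solve 13490/(1 + 8.0537·e^(−0.296t)) = 7120: 1 + 8.0537·e^(−0.296t) = 1.8947, so e^(−0.296t) = 0.111087.
−0.296·t = ln(0.111087) = -2.1974, so t = 2.1974/0.296 = 7.4238.

7.4 years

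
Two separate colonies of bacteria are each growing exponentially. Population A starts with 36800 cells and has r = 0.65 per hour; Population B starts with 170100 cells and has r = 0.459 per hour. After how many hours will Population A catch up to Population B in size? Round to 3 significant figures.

8.02 hours

Set 36800·e^(0.65t) = 170100·e^(0.459t).
e^((0.65 − 0.459)t) = 170100/36800 → e^(0.191·t) = 4.6223.
0.191·t = ln(4.6223) = 1.5309, so t = 1.5309/0.191 = 8.0151.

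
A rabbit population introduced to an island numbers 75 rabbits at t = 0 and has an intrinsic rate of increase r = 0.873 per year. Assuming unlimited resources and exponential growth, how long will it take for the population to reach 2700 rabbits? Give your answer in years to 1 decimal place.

Set N₀·e^(rt) = 2700: e^(0.873·t) = 2700/75 = 36.
0.873·t = ln(36) = 3.5835, so t = 3.5835/0.873 = 4.1048.

4.1 years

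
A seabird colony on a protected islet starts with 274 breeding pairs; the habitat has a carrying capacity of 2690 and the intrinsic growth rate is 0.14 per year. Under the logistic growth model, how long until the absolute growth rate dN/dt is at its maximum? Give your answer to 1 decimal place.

Logistic growth is fastest at N = K/2 = 1345.
A = (K − N₀)/N₀ = 8.8175. Set K/(1 + A·e^(−rt)) = K/2 → A·e^(−rt) = 1.
e^(−0.14t) = 1/8.8175 = 0.113411, so t = ln(8.8175)/0.14 = 2.1767/0.14 = 15.548.

15.5 years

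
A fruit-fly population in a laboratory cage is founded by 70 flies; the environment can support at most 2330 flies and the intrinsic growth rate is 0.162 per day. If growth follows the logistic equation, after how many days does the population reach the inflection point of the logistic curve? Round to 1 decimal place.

Logistic growth is fastest at N = K/2 = 1165.
A = (K − N₀)/N₀ = 32.286. Set K/(1 + A·e^(−rt)) = K/2 → A·e^(−rt) = 1.
e^(−0.162t) = 1/32.286 = 0.0309735, so t = ln(32.286)/0.162 = 3.4746/0.162 = 21.448.

21.4 days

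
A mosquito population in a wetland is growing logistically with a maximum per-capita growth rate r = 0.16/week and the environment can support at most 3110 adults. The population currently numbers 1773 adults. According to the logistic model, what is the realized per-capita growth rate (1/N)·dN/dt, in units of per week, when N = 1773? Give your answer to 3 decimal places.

(1/N)·dN/dt = r(1 − N/K) = 0.16 × (1 − 1773/3110).
= 0.16 × 0.4299 = 0.068785.

0.069 per week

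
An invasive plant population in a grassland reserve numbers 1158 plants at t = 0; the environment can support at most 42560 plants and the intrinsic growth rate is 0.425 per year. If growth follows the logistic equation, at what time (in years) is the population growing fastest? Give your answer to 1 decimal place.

Logistic growth is fastest at N = K/2 = 21280.
A = (K − N₀)/N₀ = 35.753. Set K/(1 + A·e^(−rt)) = K/2 → A·e^(−rt) = 1.
e^(−0.425t) = 1/35.753 = 0.0279697, so t = ln(35.753)/0.425 = 3.5766/0.425 = 8.4156.

8.4 years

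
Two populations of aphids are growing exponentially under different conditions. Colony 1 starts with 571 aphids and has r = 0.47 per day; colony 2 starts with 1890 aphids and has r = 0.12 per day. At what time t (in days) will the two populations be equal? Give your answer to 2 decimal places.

3.42 days

Set 571·e^(0.47t) = 1890·e^(0.12t).
e^((0.47 − 0.12)t) = 1890/571 → e^(0.35·t) = 3.31.
0.35·t = ln(3.31) = 1.1969, so t = 1.1969/0.35 = 3.4198.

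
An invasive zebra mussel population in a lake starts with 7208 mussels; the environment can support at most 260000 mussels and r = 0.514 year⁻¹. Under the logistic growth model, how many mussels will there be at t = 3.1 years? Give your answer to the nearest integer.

31990 mussels

A = (K − N₀)/N₀ = (260000 − 7208)/7208 = 35.071.
N(t) = K/(1 + A·e^(−rt)) = 260000/(1 + 35.071×e^(−0.514×3.1)).
e^(−1.593) = 0.20323; denominator = 1 + 35.071×0.20323 = 8.1276.
N = 260000/8.1276 = 31989.7.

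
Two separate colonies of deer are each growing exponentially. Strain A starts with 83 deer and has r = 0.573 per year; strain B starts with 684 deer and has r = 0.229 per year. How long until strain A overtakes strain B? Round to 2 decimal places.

Set 83·e^(0.573t) = 684·e^(0.229t).
e^((0.573 − 0.229)t) = 684/83 → e^(0.344·t) = 8.241.
0.344·t = ln(8.241) = 2.1091, so t = 2.1091/0.344 = 6.1312.

6.13 years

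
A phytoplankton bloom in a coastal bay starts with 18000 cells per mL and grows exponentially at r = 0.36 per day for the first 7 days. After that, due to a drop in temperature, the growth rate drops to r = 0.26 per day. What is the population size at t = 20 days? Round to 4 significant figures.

6571000 cells per mL

Phase 1: N(7) = 18000·e^(0.36×7) = 18000·e^2.52 = 223715.
Phase 2 runs for 20 − 7 = 13 days at r = 0.26.
N(20) = 223715·e^(0.26×13) = 223715·e^3.38 = 6.570674×10^6.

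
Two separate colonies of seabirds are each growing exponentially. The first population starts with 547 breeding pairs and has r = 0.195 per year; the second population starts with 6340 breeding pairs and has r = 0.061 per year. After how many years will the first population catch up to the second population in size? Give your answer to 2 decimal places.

Set 547·e^(0.195t) = 6340·e^(0.061t).
e^((0.195 − 0.061)t) = 6340/547 → e^(0.134·t) = 11.59.
0.134·t = ln(11.59) = 2.4502, so t = 2.4502/0.134 = 18.285.

18.28 years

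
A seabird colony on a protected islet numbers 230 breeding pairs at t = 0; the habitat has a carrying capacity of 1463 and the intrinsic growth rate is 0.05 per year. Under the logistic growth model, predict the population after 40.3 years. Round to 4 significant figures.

A = (K − N₀)/N₀ = (1463 − 230)/230 = 5.3609.
N(t) = K/(1 + A·e^(−rt)) = 1463/(1 + 5.3609×e^(−0.05×40.3)).
e^(−2.015) = 0.13332; denominator = 1 + 5.3609×0.13332 = 1.7147.
N = 1463/1.7147 = 853.204.

853.2 breeding pairs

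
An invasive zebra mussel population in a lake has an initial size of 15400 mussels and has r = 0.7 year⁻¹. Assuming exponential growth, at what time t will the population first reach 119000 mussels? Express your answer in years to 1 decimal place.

Set N₀·e^(rt) = 119000: e^(0.7·t) = 119000/15400 = 7.7273.
0.7·t = ln(7.7273) = 2.0448, so t = 2.0448/0.7 = 2.9211.

2.9 years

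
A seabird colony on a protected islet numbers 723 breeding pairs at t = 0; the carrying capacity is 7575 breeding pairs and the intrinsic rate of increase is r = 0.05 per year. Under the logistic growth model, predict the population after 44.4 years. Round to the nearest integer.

A = (K − N₀)/N₀ = (7575 − 723)/723 = 9.4772.
N(t) = K/(1 + A·e^(−rt)) = 7575/(1 + 9.4772×e^(−0.05×44.4)).
e^(−2.22) = 0.10861; denominator = 1 + 9.4772×0.10861 = 2.0293.
N = 7575/2.0293 = 3732.8.

3733 breeding pairs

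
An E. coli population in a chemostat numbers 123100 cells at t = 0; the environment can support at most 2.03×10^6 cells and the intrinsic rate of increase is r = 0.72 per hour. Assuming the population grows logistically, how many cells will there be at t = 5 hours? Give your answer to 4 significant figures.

A = (K − N₀)/N₀ = (2.03×10^6 − 123100)/123100 = 15.491.
N(t) = K/(1 + A·e^(−rt)) = 2.03×10^6/(1 + 15.491×e^(−0.72×5)).
e^(−3.6) = 0.027324; denominator = 1 + 15.491×0.027324 = 1.4233.
N = 2.03×10^6/1.4233 = 1.426301×10^6.

1426000 cells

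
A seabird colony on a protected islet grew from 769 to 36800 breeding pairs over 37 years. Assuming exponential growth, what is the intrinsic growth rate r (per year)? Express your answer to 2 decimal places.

From N(t) = N₀·e^(rt): e^(r·37) = 36800/769 = 47.854.
r·37 = ln(47.854) = 3.8682, so r = 3.8682/37 = 0.10454.

0.10 per year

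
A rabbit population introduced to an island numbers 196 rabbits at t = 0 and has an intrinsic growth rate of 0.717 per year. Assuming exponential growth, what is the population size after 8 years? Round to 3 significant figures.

N(t) = N₀·e^(rt) = 196 × e^(0.717×8) = 196 × e^5.736.
e^5.736 ≈ 309.82, so N ≈ 196 × 309.82 = 60725.2.

60700 rabbits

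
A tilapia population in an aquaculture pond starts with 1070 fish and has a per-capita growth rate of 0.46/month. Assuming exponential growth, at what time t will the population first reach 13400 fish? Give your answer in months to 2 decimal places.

5.49 months

Set N₀·e^(rt) = 13400: e^(0.46·t) = 13400/1070 = 12.523.
0.46·t = ln(12.523) = 2.5276, so t = 2.5276/0.46 = 5.4948.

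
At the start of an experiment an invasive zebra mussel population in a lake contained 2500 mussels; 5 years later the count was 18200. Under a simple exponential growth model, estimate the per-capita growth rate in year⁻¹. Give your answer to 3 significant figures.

0.397 per year

From N(t) = N₀·e^(rt): e^(r·5) = 18200/2500 = 7.28.
r·5 = ln(7.28) = 1.9851, so r = 1.9851/5 = 0.39703.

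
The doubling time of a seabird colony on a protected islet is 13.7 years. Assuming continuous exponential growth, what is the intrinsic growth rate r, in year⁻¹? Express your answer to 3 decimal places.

r = ln(2)/t_d = 0.6931/13.7 = 0.050595.

0.051 per year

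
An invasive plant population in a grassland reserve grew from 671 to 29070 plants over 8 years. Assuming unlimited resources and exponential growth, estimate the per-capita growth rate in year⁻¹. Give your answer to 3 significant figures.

From N(t) = N₀·e^(rt): e^(r·8) = 29070/671 = 43.323.
r·8 = ln(43.323) = 3.7687, so r = 3.7687/8 = 0.47109.

0.471 per year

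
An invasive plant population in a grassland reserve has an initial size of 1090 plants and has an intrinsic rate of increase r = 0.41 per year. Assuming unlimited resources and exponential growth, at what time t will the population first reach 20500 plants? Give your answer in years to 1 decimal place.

Set N₀·e^(rt) = 20500: e^(0.41·t) = 20500/1090 = 18.807.
0.41·t = ln(18.807) = 2.9342, so t = 2.9342/0.41 = 7.1567.

7.2 years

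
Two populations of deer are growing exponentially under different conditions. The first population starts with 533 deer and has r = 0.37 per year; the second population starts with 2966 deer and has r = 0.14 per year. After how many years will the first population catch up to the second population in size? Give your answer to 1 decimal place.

7.5 years

Set 533·e^(0.37t) = 2966·e^(0.14t).
e^((0.37 − 0.14)t) = 2966/533 → e^(0.23·t) = 5.5647.
0.23·t = ln(5.5647) = 1.7164, so t = 1.7164/0.23 = 7.4628.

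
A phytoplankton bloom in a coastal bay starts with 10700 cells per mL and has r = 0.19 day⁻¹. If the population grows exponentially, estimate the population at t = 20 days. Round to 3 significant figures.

N(t) = N₀·e^(rt) = 10700 × e^(0.19×20) = 10700 × e^3.8.
e^3.8 ≈ 44.701, so N ≈ 10700 × 44.701 = 478303.

478000 cells per mL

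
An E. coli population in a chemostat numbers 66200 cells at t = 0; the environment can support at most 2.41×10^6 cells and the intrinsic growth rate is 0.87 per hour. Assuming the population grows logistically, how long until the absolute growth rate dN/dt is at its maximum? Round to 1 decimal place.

Logistic growth is fastest at N = K/2 = 1.205×10^6.
A = (K − N₀)/N₀ = 35.405. Set K/(1 + A·e^(−rt)) = K/2 → A·e^(−rt) = 1.
e^(−0.87t) = 1/35.405 = 0.0282447, so t = ln(35.405)/0.87 = 3.5668/0.87 = 4.0998.

4.1 hours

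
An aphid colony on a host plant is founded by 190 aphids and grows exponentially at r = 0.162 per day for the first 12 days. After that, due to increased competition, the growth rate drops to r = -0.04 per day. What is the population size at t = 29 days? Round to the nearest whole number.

Phase 1: N(12) = 190·e^(0.162×12) = 190·e^1.944 = 1327.46.
Phase 2 runs for 29 − 12 = 17 days at r = -0.04.
N(29) = 1327.46·e^(-0.04×17) = 1327.46·e^-0.68 = 672.515.

673 aphids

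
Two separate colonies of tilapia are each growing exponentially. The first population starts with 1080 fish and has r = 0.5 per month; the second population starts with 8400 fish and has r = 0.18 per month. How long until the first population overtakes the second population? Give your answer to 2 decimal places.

6.41 months

Set 1080·e^(0.5t) = 8400·e^(0.18t).
e^((0.5 − 0.18)t) = 8400/1080 → e^(0.32·t) = 7.7778.
0.32·t = ln(7.7778) = 2.0513, so t = 2.0513/0.32 = 6.4102.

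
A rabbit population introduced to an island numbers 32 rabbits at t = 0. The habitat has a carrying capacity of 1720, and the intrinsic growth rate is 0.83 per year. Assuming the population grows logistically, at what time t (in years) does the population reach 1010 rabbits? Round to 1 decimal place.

A = (K − N₀)/N₀ = (1720 − 32)/32 = 52.75.
Solve 1720/(1 + 52.75·e^(−0.83t)) = 1010: 1 + 52.75·e^(−0.83t) = 1.703, so e^(−0.83t) = 0.0133265.
−0.83·t = ln(0.0133265) = -4.318, so t = 4.318/0.83 = 5.2024.

5.2 years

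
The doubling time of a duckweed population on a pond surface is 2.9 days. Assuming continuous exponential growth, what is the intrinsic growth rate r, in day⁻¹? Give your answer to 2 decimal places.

0.24 per day

r = ln(2)/t_d = 0.6931/2.9 = 0.23902.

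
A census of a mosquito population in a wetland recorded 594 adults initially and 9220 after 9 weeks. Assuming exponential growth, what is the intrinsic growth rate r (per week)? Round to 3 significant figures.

0.305 per week

From N(t) = N₀·e^(rt): e^(r·9) = 9220/594 = 15.522.
r·9 = ln(15.522) = 2.7423, so r = 2.7423/9 = 0.30469.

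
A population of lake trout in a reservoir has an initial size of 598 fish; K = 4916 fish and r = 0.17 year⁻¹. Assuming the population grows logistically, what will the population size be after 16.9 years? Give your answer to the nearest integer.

3491 fish

A = (K − N₀)/N₀ = (4916 − 598)/598 = 7.2207.
N(t) = K/(1 + A·e^(−rt)) = 4916/(1 + 7.2207×e^(−0.17×16.9)).
e^(−2.873) = 0.056529; denominator = 1 + 7.2207×0.056529 = 1.4082.
N = 4916/1.4082 = 3491.03.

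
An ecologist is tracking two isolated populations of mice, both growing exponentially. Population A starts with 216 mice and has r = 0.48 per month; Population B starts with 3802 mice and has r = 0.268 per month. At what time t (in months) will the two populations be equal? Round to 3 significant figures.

Set 216·e^(0.48t) = 3802·e^(0.268t).
e^((0.48 − 0.268)t) = 3802/216 → e^(0.212·t) = 17.602.
0.212·t = ln(17.602) = 2.868, so t = 2.868/0.212 = 13.528.

13.5 months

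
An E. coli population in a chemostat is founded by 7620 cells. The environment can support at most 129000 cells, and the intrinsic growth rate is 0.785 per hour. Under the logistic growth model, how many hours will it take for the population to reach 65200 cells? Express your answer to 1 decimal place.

A = (K − N₀)/N₀ = (129000 − 7620)/7620 = 15.929.
Solve 129000/(1 + 15.929·e^(−0.785t)) = 65200: 1 + 15.929·e^(−0.785t) = 1.9785, so e^(−0.785t) = 0.0614301.
−0.785·t = ln(0.0614301) = -2.7899, so t = 2.7899/0.785 = 3.554.

3.6 hours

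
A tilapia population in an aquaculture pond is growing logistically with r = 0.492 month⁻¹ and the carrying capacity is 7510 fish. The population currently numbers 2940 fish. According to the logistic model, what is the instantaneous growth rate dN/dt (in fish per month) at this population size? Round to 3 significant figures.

880 fish per month

dN/dt = rN(1 − N/K) = 0.492 × 2940 × (1 − 2940/7510).
1 − 2940/7510 = 0.60852; dN/dt = 0.492 × 2940 × 0.60852 = 880.21.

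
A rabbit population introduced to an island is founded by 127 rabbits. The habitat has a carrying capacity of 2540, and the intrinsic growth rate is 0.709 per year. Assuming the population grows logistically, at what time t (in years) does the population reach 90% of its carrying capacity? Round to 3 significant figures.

A = (K − N₀)/N₀ = (2540 − 127)/127 = 19.
Solve 2540/(1 + 19·e^(−0.709t)) = 2286: 1 + 19·e^(−0.709t) = 1.1111, so e^(−0.709t) = 0.00584795.
−0.709·t = ln(0.00584795) = -5.1417, so t = 5.1417/0.709 = 7.252.

7.25 years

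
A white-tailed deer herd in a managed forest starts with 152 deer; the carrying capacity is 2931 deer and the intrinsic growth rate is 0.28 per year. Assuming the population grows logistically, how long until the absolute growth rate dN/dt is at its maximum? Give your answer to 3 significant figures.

10.4 years

Logistic growth is fastest at N = K/2 = 1465.5.
A = (K − N₀)/N₀ = 18.283. Set K/(1 + A·e^(−rt)) = K/2 → A·e^(−rt) = 1.
e^(−0.28t) = 1/18.283 = 0.0546959, so t = ln(18.283)/0.28 = 2.906/0.28 = 10.378.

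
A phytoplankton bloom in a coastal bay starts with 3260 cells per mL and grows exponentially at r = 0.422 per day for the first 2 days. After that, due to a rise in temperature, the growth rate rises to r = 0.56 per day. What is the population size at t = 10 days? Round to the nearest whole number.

Phase 1: N(2) = 3260·e^(0.422×2) = 3260·e^0.844 = 7581.62.
Phase 2 runs for 10 − 2 = 8 days at r = 0.56.
N(10) = 7581.62·e^(0.56×8) = 7581.62·e^4.48 = 668962.

668962 cells per mL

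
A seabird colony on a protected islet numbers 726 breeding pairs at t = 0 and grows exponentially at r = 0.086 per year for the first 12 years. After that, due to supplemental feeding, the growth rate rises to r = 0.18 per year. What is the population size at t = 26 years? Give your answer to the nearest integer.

25325 breeding pairs

Phase 1: N(12) = 726·e^(0.086×12) = 726·e^1.032 = 2037.65.
Phase 2 runs for 26 − 12 = 14 years at r = 0.18.
N(26) = 2037.65·e^(0.18×14) = 2037.65·e^2.52 = 25325.1.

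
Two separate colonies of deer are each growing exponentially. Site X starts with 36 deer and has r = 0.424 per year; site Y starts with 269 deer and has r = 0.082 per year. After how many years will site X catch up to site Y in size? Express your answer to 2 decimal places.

Set 36·e^(0.424t) = 269·e^(0.082t).
e^((0.424 − 0.082)t) = 269/36 → e^(0.342·t) = 7.4722.
0.342·t = ln(7.4722) = 2.0112, so t = 2.0112/0.342 = 5.8807.

5.88 years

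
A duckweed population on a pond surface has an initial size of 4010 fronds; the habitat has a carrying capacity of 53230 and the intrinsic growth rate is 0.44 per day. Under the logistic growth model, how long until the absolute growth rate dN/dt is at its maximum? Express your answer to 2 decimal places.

Logistic growth is fastest at N = K/2 = 26615.
A = (K − N₀)/N₀ = 12.274. Set K/(1 + A·e^(−rt)) = K/2 → A·e^(−rt) = 1.
e^(−0.44t) = 1/12.274 = 0.0814709, so t = ln(12.274)/0.44 = 2.5075/0.44 = 5.6989.

5.70 days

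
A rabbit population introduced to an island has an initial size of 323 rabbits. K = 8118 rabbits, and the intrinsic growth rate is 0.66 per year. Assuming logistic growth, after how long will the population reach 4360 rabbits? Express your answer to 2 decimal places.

5.05 years

A = (K − N₀)/N₀ = (8118 − 323)/323 = 24.133.
Solve 8118/(1 + 24.133·e^(−0.66t)) = 4360: 1 + 24.133·e^(−0.66t) = 1.8619, so e^(−0.66t) = 0.0357155.
−0.66·t = ln(0.0357155) = -3.3322, so t = 3.3322/0.66 = 5.0487.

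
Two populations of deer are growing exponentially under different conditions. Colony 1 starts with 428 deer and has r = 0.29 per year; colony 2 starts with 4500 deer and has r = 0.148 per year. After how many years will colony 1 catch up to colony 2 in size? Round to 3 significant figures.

16.6 years

Set 428·e^(0.29t) = 4500·e^(0.148t).
e^((0.29 − 0.148)t) = 4500/428 → e^(0.142·t) = 10.514.
0.142·t = ln(10.514) = 2.3527, so t = 2.3527/0.142 = 16.568.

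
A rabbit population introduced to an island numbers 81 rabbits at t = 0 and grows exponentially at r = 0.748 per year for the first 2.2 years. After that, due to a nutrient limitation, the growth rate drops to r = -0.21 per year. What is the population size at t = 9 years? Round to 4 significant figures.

Phase 1: N(2.2) = 81·e^(0.748×2.2) = 81·e^1.646 = 419.914.
Phase 2 runs for 9 − 2.2 = 6.8 years at r = -0.21.
N(9) = 419.914·e^(-0.21×6.8) = 419.914·e^-1.428 = 100.69.

100.7 rabbits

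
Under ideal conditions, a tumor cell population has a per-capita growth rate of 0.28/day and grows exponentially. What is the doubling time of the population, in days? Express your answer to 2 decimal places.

2.48 days

Doubling time t_d = ln(2)/r = 0.6931/0.28 = 2.4755.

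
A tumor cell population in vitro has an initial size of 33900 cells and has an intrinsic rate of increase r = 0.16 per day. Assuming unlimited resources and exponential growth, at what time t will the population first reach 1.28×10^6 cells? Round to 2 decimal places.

Set N₀·e^(rt) = 1.28×10^6: e^(0.16·t) = 1.28×10^6/33900 = 37.758.
0.16·t = ln(37.758) = 3.6312, so t = 3.6312/0.16 = 22.695.

22.70 days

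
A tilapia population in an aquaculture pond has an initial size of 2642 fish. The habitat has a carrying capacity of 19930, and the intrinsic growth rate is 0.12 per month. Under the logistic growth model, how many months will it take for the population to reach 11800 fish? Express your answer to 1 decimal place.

A = (K − N₀)/N₀ = (19930 − 2642)/2642 = 6.5435.
Solve 19930/(1 + 6.5435·e^(−0.12t)) = 11800: 1 + 6.5435·e^(−0.12t) = 1.689, so e^(−0.12t) = 0.105292.
−0.12·t = ln(0.105292) = -2.251, so t = 2.251/0.12 = 18.758.

18.8 months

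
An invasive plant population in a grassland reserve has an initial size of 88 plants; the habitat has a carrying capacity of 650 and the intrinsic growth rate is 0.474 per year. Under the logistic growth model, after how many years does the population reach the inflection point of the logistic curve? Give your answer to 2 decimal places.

3.91 years

Logistic growth is fastest at N = K/2 = 325.
A = (K − N₀)/N₀ = 6.3864. Set K/(1 + A·e^(−rt)) = K/2 → A·e^(−rt) = 1.
e^(−0.474t) = 1/6.3864 = 0.156584, so t = ln(6.3864)/0.474 = 1.8542/0.474 = 3.9117.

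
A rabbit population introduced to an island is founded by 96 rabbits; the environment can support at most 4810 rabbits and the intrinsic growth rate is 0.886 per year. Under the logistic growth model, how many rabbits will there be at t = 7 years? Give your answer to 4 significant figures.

A = (K − N₀)/N₀ = (4810 − 96)/96 = 49.104.
N(t) = K/(1 + A·e^(−rt)) = 4810/(1 + 49.104×e^(−0.886×7)).
e^(−6.202) = 0.0020254; denominator = 1 + 49.104×0.0020254 = 1.0995.
N = 4810/1.0995 = 4374.9.

4375 rabbits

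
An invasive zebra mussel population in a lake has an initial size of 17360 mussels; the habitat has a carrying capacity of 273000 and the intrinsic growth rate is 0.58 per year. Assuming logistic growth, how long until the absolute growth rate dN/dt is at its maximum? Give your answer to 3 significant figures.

4.64 years

Logistic growth is fastest at N = K/2 = 136500.
A = (K − N₀)/N₀ = 14.726. Set K/(1 + A·e^(−rt)) = K/2 → A·e^(−rt) = 1.
e^(−0.58t) = 1/14.726 = 0.067908, so t = ln(14.726)/0.58 = 2.6896/0.58 = 4.6372.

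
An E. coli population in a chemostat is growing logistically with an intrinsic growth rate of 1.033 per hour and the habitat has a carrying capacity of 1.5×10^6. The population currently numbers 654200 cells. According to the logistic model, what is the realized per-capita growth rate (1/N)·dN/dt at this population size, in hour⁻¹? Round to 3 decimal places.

0.582 per hour

(1/N)·dN/dt = r(1 − N/K) = 1.033 × (1 − 654200/1.5×10^6).
= 1.033 × 0.56387 = 0.58247.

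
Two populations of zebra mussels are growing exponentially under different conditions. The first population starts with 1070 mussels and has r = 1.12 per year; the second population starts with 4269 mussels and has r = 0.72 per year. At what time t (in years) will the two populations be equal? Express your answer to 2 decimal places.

Set 1070·e^(1.12t) = 4269·e^(0.72t).
e^((1.12 − 0.72)t) = 4269/1070 → e^(0.4·t) = 3.9897.
0.4·t = ln(3.9897) = 1.3837, so t = 1.3837/0.4 = 3.4593.

3.46 years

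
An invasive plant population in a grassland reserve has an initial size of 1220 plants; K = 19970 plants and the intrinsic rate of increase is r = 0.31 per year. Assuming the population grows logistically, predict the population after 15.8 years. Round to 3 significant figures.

17900 plants

A = (K − N₀)/N₀ = (19970 − 1220)/1220 = 15.369.
N(t) = K/(1 + A·e^(−rt)) = 19970/(1 + 15.369×e^(−0.31×15.8)).
e^(−4.898) = 0.0074615; denominator = 1 + 15.369×0.0074615 = 1.1147.
N = 19970/1.1147 = 17915.5.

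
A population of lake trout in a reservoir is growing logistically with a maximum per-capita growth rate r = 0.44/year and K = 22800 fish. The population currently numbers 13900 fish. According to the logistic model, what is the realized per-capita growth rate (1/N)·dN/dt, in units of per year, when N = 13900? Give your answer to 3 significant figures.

0.172 per year

(1/N)·dN/dt = r(1 − N/K) = 0.44 × (1 − 13900/22800).
= 0.44 × 0.39035 = 0.17175.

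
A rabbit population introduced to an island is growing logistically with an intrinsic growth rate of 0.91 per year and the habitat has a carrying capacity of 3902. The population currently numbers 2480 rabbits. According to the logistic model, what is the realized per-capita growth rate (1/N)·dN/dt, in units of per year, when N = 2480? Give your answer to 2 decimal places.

(1/N)·dN/dt = r(1 − N/K) = 0.91 × (1 − 2480/3902).
= 0.91 × 0.36443 = 0.33163.

0.33 per year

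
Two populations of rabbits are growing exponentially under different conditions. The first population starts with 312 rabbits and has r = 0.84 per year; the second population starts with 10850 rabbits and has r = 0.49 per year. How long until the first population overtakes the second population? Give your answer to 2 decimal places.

10.14 years

Set 312·e^(0.84t) = 10850·e^(0.49t).
e^((0.84 − 0.49)t) = 10850/312 → e^(0.35·t) = 34.776.
0.35·t = ln(34.776) = 3.5489, so t = 3.5489/0.35 = 10.14.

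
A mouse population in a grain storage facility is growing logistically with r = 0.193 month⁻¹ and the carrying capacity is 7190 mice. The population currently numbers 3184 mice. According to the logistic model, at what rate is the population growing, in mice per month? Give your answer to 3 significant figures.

dN/dt = rN(1 − N/K) = 0.193 × 3184 × (1 − 3184/7190).
1 − 3184/7190 = 0.55716; dN/dt = 0.193 × 3184 × 0.55716 = 342.38.

342 mice per month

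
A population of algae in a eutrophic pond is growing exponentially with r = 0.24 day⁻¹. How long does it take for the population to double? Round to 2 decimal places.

2.89 days

Doubling time t_d = ln(2)/r = 0.6931/0.24 = 2.8881.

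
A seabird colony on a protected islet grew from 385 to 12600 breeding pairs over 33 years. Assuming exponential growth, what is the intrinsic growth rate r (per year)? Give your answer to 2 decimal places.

0.11 per year

From N(t) = N₀·e^(rt): e^(r·33) = 12600/385 = 32.727.
r·33 = ln(32.727) = 3.4882, so r = 3.4882/33 = 0.1057.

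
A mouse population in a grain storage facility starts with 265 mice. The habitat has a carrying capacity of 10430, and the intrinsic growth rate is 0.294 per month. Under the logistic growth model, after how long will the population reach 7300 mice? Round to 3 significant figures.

15.3 months

A = (K − N₀)/N₀ = (10430 − 265)/265 = 38.358.
Solve 10430/(1 + 38.358·e^(−0.294t)) = 7300: 1 + 38.358·e^(−0.294t) = 1.4288, so e^(−0.294t) = 0.0111779.
−0.294·t = ln(0.0111779) = -4.4938, so t = 4.4938/0.294 = 15.285.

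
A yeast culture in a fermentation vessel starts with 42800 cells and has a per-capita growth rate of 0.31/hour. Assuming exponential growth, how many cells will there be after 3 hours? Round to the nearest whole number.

108477 cells

N(t) = N₀·e^(rt) = 42800 × e^(0.31×3) = 42800 × e^0.93.
e^0.93 ≈ 2.5345, so N ≈ 42800 × 2.5345 = 108477.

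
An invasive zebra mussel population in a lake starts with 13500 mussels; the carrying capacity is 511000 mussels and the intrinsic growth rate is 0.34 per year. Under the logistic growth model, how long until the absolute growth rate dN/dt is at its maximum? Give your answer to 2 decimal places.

Logistic growth is fastest at N = K/2 = 255500.
A = (K − N₀)/N₀ = 36.852. Set K/(1 + A·e^(−rt)) = K/2 → A·e^(−rt) = 1.
e^(−0.34t) = 1/36.852 = 0.0271357, so t = ln(36.852)/0.34 = 3.6069/0.34 = 10.609.

10.61 years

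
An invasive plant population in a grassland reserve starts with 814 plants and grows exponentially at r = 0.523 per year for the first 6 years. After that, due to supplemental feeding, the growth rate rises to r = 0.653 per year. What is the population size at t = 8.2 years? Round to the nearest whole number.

Phase 1: N(6) = 814·e^(0.523×6) = 814·e^3.138 = 18769.
Phase 2 runs for 8.2 − 6 = 2.2 years at r = 0.653.
N(8.2) = 18769·e^(0.653×2.2) = 18769·e^1.437 = 78949.2.

78949 plants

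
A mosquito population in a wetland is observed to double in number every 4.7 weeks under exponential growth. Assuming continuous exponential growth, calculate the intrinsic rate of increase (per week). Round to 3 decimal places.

r = ln(2)/t_d = 0.6931/4.7 = 0.14748.

0.147 per week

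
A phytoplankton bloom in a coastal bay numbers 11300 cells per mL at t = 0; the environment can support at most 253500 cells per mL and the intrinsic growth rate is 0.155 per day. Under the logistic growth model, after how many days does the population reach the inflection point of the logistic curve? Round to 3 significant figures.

19.8 days

Logistic growth is fastest at N = K/2 = 126750.
A = (K − N₀)/N₀ = 21.434. Set K/(1 + A·e^(−rt)) = K/2 → A·e^(−rt) = 1.
e^(−0.155t) = 1/21.434 = 0.0466557, so t = ln(21.434)/0.155 = 3.065/0.155 = 19.774.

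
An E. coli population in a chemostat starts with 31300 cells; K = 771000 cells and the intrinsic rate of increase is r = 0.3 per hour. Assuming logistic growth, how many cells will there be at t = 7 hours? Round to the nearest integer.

197999 cells

A = (K − N₀)/N₀ = (771000 − 31300)/31300 = 23.633.
N(t) = K/(1 + A·e^(−rt)) = 771000/(1 + 23.633×e^(−0.3×7)).
e^(−2.1) = 0.12246; denominator = 1 + 23.633×0.12246 = 3.894.
N = 771000/3.894 = 197999.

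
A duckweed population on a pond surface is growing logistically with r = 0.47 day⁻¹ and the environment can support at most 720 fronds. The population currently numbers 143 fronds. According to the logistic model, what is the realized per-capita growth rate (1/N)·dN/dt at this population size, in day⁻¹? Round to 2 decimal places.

(1/N)·dN/dt = r(1 − N/K) = 0.47 × (1 − 143/720).
= 0.47 × 0.80139 = 0.37665.

0.38 per day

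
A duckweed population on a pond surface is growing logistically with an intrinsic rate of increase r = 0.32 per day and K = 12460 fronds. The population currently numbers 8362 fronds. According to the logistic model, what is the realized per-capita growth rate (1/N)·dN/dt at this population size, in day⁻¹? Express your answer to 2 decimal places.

0.11 per day

(1/N)·dN/dt = r(1 − N/K) = 0.32 × (1 − 8362/12460).
= 0.32 × 0.32889 = 0.10525.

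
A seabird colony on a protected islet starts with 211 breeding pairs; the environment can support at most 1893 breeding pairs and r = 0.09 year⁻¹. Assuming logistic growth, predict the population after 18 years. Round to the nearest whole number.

734 breeding pairs

A = (K − N₀)/N₀ = (1893 − 211)/211 = 7.9716.
N(t) = K/(1 + A·e^(−rt)) = 1893/(1 + 7.9716×e^(−0.09×18)).
e^(−1.62) = 0.1979; denominator = 1 + 7.9716×0.1979 = 2.5776.
N = 1893/2.5776 = 734.415.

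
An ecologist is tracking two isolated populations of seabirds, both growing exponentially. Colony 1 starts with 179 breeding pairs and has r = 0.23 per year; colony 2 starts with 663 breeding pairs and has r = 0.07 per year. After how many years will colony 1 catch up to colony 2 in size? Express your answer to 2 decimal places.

Set 179·e^(0.23t) = 663·e^(0.07t).
e^((0.23 − 0.07)t) = 663/179 → e^(0.16·t) = 3.7039.
0.16·t = ln(3.7039) = 1.3094, so t = 1.3094/0.16 = 8.1837.

8.18 years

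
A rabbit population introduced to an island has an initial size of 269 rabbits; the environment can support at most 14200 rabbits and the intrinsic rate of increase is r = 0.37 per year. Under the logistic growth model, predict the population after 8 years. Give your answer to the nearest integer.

A = (K − N₀)/N₀ = (14200 − 269)/269 = 51.788.
N(t) = K/(1 + A·e^(−rt)) = 14200/(1 + 51.788×e^(−0.37×8)).
e^(−2.96) = 0.051819; denominator = 1 + 51.788×0.051819 = 3.6836.
N = 14200/3.6836 = 3854.92.

3855 rabbits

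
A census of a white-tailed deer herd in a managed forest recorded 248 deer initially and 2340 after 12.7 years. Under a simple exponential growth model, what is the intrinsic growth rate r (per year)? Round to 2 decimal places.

From N(t) = N₀·e^(rt): e^(r·12.7) = 2340/248 = 9.4355.
r·12.7 = ln(9.4355) = 2.2445, so r = 2.2445/12.7 = 0.17673.

0.18 per year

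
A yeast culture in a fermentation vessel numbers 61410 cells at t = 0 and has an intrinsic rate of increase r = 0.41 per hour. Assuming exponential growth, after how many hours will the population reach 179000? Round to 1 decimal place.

2.6 hours

Set N₀·e^(rt) = 179000: e^(0.41·t) = 179000/61410 = 2.9148.
0.41·t = ln(2.9148) = 1.0698, so t = 1.0698/0.41 = 2.6093.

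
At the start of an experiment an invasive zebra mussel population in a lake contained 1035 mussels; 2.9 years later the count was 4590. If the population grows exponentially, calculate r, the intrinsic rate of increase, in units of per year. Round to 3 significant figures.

0.514 per year

From N(t) = N₀·e^(rt): e^(r·2.9) = 4590/1035 = 4.4348.
r·2.9 = ln(4.4348) = 1.4895, so r = 1.4895/2.9 = 0.51361.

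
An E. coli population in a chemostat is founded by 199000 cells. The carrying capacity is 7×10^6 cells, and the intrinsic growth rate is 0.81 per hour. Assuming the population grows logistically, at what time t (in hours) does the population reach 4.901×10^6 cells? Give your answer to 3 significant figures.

A = (K − N₀)/N₀ = (7×10^6 − 199000)/199000 = 34.176.
Solve 7×10^6/(1 + 34.176·e^(−0.81t)) = 4.901×10^6: 1 + 34.176·e^(−0.81t) = 1.4283, so e^(−0.81t) = 0.0125316.
−0.81·t = ln(0.0125316) = -4.3795, so t = 4.3795/0.81 = 5.4068.

5.41 hours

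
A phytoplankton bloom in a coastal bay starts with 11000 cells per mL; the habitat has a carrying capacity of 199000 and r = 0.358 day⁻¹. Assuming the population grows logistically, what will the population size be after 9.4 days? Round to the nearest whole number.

125112 cells per mL

A = (K − N₀)/N₀ = (199000 − 11000)/11000 = 17.091.
N(t) = K/(1 + A·e^(−rt)) = 199000/(1 + 17.091×e^(−0.358×9.4)).
e^(−3.365) = 0.034555; denominator = 1 + 17.091×0.034555 = 1.5906.
N = 199000/1.5906 = 125112.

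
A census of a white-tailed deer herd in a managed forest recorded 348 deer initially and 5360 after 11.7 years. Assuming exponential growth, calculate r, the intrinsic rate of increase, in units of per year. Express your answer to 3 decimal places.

From N(t) = N₀·e^(rt): e^(r·11.7) = 5360/348 = 15.402.
r·11.7 = ln(15.402) = 2.7345, so r = 2.7345/11.7 = 0.23372.

0.234 per year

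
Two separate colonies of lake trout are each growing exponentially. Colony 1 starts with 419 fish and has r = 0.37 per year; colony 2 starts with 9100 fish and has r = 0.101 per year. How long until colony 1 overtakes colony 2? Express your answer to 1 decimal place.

Set 419·e^(0.37t) = 9100·e^(0.101t).
e^((0.37 − 0.101)t) = 9100/419 → e^(0.269·t) = 21.718.
0.269·t = ln(21.718) = 3.0782, so t = 3.0782/0.269 = 11.443.

11.4 years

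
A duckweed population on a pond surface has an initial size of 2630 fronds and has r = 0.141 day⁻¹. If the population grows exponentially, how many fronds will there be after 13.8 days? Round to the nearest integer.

18408 fronds

N(t) = N₀·e^(rt) = 2630 × e^(0.141×13.8) = 2630 × e^1.946.
e^1.946 ≈ 6.9992, so N ≈ 2630 × 6.9992 = 18408.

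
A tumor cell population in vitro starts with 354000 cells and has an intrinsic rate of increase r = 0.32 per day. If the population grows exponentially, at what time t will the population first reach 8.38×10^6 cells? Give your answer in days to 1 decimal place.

Set N₀·e^(rt) = 8.38×10^6: e^(0.32·t) = 8.38×10^6/354000 = 23.672.
0.32·t = ln(23.672) = 3.1643, so t = 3.1643/0.32 = 9.8885.

9.9 days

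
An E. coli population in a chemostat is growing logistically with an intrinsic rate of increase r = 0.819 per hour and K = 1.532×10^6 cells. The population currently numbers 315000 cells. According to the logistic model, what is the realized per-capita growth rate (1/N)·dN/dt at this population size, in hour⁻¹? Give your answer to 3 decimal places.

(1/N)·dN/dt = r(1 − N/K) = 0.819 × (1 − 315000/1.532×10^6).
= 0.819 × 0.79439 = 0.6506.

0.651 per hour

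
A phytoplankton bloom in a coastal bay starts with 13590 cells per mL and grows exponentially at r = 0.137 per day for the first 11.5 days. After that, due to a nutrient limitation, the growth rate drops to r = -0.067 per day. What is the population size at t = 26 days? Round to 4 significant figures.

Phase 1: N(11.5) = 13590·e^(0.137×11.5) = 13590·e^1.576 = 65682.6.
Phase 2 runs for 26 − 11.5 = 14.5 days at r = -0.067.
N(26) = 65682.6·e^(-0.067×14.5) = 65682.6·e^-0.9715 = 24861.8.

24860 cells per mL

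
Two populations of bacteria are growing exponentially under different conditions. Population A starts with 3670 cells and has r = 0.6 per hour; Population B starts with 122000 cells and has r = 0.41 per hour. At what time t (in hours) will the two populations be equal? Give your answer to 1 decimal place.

18.4 hours

Set 3670·e^(0.6t) = 122000·e^(0.41t).
e^((0.6 − 0.41)t) = 122000/3670 → e^(0.19·t) = 33.243.
0.19·t = ln(33.243) = 3.5038, so t = 3.5038/0.19 = 18.441.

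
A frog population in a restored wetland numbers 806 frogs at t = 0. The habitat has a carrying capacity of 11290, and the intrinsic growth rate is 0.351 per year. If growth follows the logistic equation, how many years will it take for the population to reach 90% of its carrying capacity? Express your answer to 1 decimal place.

A = (K − N₀)/N₀ = (11290 − 806)/806 = 13.007.
Solve 11290/(1 + 13.007·e^(−0.351t)) = 10161: 1 + 13.007·e^(−0.351t) = 1.1111, so e^(−0.351t) = 0.00854212.
−0.351·t = ln(0.00854212) = -4.7627, so t = 4.7627/0.351 = 13.569.

13.6 years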